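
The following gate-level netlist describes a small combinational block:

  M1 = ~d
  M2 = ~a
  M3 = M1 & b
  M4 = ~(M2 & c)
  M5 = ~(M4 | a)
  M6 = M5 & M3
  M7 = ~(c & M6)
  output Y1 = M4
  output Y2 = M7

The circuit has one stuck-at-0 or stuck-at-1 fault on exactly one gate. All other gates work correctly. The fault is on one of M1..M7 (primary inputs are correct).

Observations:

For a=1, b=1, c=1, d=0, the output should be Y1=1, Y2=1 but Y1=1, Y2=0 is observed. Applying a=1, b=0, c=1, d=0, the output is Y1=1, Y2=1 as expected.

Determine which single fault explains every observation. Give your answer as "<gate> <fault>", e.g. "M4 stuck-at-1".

M5 stuck-at-1

Fault-free values for test 1 (a=1, b=1, c=1, d=0): M1=1, M2=0, M3=1, M4=1, M5=0, M6=0, M7=1, giving Y1=1, Y2=1. Observed Y1=1, Y2=0.
Test 1: faults giving observed Y1=1, Y2=0 are {M5 stuck-at-1, M6 stuck-at-1, M7 stuck-at-0}.
Test 2 (a=1, b=0, c=1, d=0): fault-free M1=1, M2=0, M3=0, M4=1, M5=0, M6=0, M7=1 → Y1=1, Y2=1; observed Y1=1, Y2=1. Eliminates M6 stuck-at-1, M7 stuck-at-0.
Only M5 stuck-at-1 is consistent with every test.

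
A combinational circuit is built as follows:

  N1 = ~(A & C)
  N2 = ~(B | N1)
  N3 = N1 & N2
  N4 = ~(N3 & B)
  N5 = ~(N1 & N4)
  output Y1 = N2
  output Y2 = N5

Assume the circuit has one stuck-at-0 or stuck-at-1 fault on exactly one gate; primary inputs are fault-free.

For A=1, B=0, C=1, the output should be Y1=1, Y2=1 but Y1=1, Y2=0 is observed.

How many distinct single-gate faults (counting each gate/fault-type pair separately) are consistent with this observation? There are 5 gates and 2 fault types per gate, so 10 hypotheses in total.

Fault-free: N1=0, N2=1, N3=0, N4=1, N5=1 → Y1=1, Y2=1. Observed Y1=1, Y2=0.
  N1 stuck-at-0: output Y1=1, Y2=1 ✗
  N1 stuck-at-1: output Y1=0, Y2=0 ✗
  N2 stuck-at-0: output Y1=0, Y2=1 ✗
  N2 stuck-at-1: output Y1=1, Y2=1 ✗
  N3 stuck-at-0: output Y1=1, Y2=1 ✗
  N3 stuck-at-1: output Y1=1, Y2=1 ✗
  N4 stuck-at-0: output Y1=1, Y2=1 ✗
  N4 stuck-at-1: output Y1=1, Y2=1 ✗
  N5 stuck-at-0: output Y1=1, Y2=0 ✓
  N5 stuck-at-1: output Y1=1, Y2=1 ✗
Consistent faults: {N5 stuck-at-0} — 1 in all.

1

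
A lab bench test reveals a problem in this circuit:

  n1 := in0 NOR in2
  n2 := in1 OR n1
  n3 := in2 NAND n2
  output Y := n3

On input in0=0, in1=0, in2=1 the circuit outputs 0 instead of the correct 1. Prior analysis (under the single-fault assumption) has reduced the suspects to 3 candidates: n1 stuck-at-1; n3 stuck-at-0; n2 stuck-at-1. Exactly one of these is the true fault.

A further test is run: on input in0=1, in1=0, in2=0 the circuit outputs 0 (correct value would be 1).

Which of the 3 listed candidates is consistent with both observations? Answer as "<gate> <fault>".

n3 stuck-at-0

Evaluate each candidate on input in0=1, in1=0, in2=0:
  n1 stuck-at-1: n1=1 [stuck-at-1], n2=1, n3=1 → 1 — eliminated
  n3 stuck-at-0: n1=0, n2=0, n3=0 [stuck-at-0] → 0 — matches
  n2 stuck-at-1: n1=0, n2=1 [stuck-at-1], n3=1 → 1 — eliminated
Only n3 stuck-at-0 reproduces the observed 0.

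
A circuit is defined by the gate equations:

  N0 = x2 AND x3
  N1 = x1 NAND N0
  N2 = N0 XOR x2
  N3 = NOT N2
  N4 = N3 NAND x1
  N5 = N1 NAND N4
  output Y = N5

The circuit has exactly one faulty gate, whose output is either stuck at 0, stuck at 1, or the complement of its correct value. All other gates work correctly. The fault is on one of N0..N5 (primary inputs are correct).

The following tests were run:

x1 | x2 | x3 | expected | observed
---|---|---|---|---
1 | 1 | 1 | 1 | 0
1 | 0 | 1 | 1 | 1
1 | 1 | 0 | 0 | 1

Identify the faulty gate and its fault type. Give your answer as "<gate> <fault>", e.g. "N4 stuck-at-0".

N0 inverted output

Fault-free values for test 1 (x1=1, x2=1, x3=1): N0=1, N1=0, N2=0, N3=1, N4=0, N5=1, giving Y=1. Observed 0.
Test 1: faults giving observed 0 are {N0 stuck-at-0, N0 inverted output, N5 stuck-at-0, N5 inverted output}.
Test 2 (x1=1, x2=0, x3=1): fault-free N0=0, N1=1, N2=0, N3=1, N4=0, N5=1 → 1; observed 1. Eliminates N5 stuck-at-0, N5 inverted output.
Test 3 (x1=1, x2=1, x3=0): fault-free N0=0, N1=1, N2=1, N3=0, N4=1, N5=0 → 0; observed 1. Eliminates N0 stuck-at-0.
Only N0 inverted output is consistent with every test.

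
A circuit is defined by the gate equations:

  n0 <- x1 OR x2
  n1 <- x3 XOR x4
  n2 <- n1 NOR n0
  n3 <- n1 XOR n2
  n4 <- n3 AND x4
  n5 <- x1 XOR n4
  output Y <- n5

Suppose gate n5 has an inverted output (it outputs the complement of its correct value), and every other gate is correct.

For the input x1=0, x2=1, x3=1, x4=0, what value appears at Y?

Propagate with n5 forced: n0=1, n1=1, n2=0, n3=1, n4=0, n5=1 [inverted output].
So Y = 1. (Without the fault it would be 0.)

1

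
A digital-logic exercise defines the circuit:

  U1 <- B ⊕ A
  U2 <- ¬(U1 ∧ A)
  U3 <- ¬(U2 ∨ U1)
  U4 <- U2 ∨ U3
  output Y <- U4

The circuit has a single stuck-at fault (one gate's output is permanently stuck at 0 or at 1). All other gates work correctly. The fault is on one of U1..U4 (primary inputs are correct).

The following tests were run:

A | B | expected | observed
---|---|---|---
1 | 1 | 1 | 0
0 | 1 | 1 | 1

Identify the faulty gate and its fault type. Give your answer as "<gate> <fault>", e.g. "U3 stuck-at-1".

Fault-free values for test 1 (A=1, B=1): U1=0, U2=1, U3=0, U4=1, giving Y=1. Observed 0.
Test 1: faults giving observed 0 are {U1 stuck-at-1, U4 stuck-at-0}.
Test 2 (A=0, B=1): fault-free U1=1, U2=1, U3=0, U4=1 → 1; observed 1. Eliminates U4 stuck-at-0.
Only U1 stuck-at-1 is consistent with every test.

U1 stuck-at-1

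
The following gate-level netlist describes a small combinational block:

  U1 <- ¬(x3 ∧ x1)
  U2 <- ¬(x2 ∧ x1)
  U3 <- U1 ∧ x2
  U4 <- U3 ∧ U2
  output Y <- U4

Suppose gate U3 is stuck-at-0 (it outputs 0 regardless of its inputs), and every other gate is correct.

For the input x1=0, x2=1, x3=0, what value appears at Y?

0

Propagate with U3 forced: U1=1, U2=1, U3=0 [stuck-at-0], U4=0.
So Y = 0. (Without the fault it would be 1.)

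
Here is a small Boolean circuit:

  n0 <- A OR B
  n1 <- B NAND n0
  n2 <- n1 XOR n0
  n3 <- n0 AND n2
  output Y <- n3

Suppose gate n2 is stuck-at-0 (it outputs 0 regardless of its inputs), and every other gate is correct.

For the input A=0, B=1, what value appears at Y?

Propagate with n2 forced: n0=1, n1=0, n2=0 [stuck-at-0], n3=0.
So Y = 0. (Without the fault it would be 1.)

0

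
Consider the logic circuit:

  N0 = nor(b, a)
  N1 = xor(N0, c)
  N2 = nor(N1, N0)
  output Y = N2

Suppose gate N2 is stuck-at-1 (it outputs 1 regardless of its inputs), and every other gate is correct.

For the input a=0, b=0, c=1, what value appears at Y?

1

Propagate with N2 forced: N0=1, N1=0, N2=1 [stuck-at-1].
So Y = 1. (Without the fault it would be 0.)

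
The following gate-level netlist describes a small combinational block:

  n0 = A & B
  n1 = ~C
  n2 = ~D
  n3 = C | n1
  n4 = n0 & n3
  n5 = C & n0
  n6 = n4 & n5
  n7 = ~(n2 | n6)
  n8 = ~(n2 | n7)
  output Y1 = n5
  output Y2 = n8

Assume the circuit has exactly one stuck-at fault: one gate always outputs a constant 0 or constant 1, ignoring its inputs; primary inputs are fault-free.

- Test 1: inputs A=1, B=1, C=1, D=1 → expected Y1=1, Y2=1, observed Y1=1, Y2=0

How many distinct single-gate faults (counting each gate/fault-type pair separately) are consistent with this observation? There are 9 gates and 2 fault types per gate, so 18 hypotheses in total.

6

Fault-free: n0=1, n1=0, n2=0, n3=1, n4=1, n5=1, n6=1, n7=0, n8=1 → Y1=1, Y2=1. Observed Y1=1, Y2=0.
  n0: none of the 2 fault types match ✗
  n1: none of the 2 fault types match ✗
  n2: stuck-at-1 ✓; others ✗
  n3: stuck-at-0 ✓; others ✗
  n4: stuck-at-0 ✓; others ✗
  n5: none of the 2 fault types match ✗
  n6: stuck-at-0 ✓; others ✗
  n7: stuck-at-1 ✓; others ✗
  n8: stuck-at-0 ✓; others ✗
Consistent faults: {n2 stuck-at-1, n3 stuck-at-0, n4 stuck-at-0, n6 stuck-at-0, n7 stuck-at-1, n8 stuck-at-0} — 6 in all.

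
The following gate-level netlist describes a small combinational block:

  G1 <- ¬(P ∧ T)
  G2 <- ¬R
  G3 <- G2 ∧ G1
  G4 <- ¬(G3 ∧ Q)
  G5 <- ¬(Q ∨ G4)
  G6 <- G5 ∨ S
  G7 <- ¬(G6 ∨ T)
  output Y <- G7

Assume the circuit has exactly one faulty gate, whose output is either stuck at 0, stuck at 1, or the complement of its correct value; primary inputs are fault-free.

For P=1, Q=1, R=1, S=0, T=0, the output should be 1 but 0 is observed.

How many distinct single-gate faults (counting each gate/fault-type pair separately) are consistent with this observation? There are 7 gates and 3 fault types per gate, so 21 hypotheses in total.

6

Fault-free: G1=1, G2=0, G3=0, G4=1, G5=0, G6=0, G7=1 → 1. Observed 0.
  G1: none of the 3 fault types match ✗
  G2: none of the 3 fault types match ✗
  G3: none of the 3 fault types match ✗
  G4: none of the 3 fault types match ✗
  G5: stuck-at-1, inverted output ✓; others ✗
  G6: stuck-at-1, inverted output ✓; others ✗
  G7: stuck-at-0, inverted output ✓; others ✗
Consistent faults: {G5 stuck-at-1, G5 inverted output, G6 stuck-at-1, G6 inverted output, G7 stuck-at-0, G7 inverted output} — 6 in all.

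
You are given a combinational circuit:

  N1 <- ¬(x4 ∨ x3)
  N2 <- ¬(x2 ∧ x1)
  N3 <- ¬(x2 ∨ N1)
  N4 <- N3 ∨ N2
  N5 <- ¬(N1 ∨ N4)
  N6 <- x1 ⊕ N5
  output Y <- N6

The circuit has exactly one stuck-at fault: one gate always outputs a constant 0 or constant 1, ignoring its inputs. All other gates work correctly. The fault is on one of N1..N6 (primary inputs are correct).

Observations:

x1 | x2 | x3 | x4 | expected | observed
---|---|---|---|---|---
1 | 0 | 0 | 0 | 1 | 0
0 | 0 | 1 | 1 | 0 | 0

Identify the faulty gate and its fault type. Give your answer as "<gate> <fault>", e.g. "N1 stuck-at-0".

N6 stuck-at-0

Fault-free values for test 1 (x1=1, x2=0, x3=0, x4=0): N1=1, N2=1, N3=0, N4=1, N5=0, N6=1, giving Y=1. Observed 0.
Test 1: faults giving observed 0 are {N5 stuck-at-1, N6 stuck-at-0}.
Test 2 (x1=0, x2=0, x3=1, x4=1): fault-free N1=0, N2=1, N3=1, N4=1, N5=0, N6=0 → 0; observed 0. Eliminates N5 stuck-at-1.
Only N6 stuck-at-0 is consistent with every test.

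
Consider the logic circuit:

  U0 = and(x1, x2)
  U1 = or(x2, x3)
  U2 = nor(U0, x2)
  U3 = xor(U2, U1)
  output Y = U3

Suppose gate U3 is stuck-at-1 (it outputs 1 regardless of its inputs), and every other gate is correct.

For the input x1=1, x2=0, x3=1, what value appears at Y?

1

Propagate with U3 forced: U0=0, U1=1, U2=1, U3=1 [stuck-at-1].
So Y = 1. (Without the fault it would be 0.)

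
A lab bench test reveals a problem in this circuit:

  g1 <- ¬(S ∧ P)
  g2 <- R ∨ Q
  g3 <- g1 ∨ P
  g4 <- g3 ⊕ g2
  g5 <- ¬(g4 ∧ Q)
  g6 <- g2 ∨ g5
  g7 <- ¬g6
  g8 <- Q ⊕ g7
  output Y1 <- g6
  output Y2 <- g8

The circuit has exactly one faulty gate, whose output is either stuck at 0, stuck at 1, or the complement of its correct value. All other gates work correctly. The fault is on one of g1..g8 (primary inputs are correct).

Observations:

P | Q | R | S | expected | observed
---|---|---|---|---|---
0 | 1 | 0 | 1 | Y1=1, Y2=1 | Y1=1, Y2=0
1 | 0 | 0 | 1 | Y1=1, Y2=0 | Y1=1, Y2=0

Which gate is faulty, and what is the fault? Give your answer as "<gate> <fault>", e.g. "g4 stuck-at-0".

Fault-free values for test 1 (P=0, Q=1, R=0, S=1): g1=1, g2=1, g3=1, g4=0, g5=1, g6=1, g7=0, g8=1, giving Y1=1, Y2=1. Observed Y1=1, Y2=0.
Test 1: faults giving observed Y1=1, Y2=0 are {g7 stuck-at-1, g7 inverted output, g8 stuck-at-0, g8 inverted output}.
Test 2 (P=1, Q=0, R=0, S=1): fault-free g1=0, g2=0, g3=1, g4=1, g5=1, g6=1, g7=0, g8=0 → Y1=1, Y2=0; observed Y1=1, Y2=0. Eliminates g7 stuck-at-1, g7 inverted output, g8 inverted output.
Only g8 stuck-at-0 is consistent with every test.

g8 stuck-at-0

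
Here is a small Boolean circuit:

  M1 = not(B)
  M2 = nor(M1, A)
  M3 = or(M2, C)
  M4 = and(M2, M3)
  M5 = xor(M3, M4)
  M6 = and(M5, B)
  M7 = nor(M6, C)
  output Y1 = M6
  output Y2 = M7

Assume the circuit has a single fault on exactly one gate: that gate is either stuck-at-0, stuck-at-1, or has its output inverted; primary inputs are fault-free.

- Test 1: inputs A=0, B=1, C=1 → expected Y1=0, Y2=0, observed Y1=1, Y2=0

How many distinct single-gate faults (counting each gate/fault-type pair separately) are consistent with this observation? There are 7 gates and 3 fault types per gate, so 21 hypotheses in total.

10

Fault-free: M1=0, M2=1, M3=1, M4=1, M5=0, M6=0, M7=0 → Y1=0, Y2=0. Observed Y1=1, Y2=0.
  M1: stuck-at-1, inverted output ✓; others ✗
  M2: stuck-at-0, inverted output ✓; others ✗
  M3: none of the 3 fault types match ✗
  M4: stuck-at-0, inverted output ✓; others ✗
  M5: stuck-at-1, inverted output ✓; others ✗
  M6: stuck-at-1, inverted output ✓; others ✗
  M7: none of the 3 fault types match ✗
Consistent faults: {M1 stuck-at-1, M1 inverted output, M2 stuck-at-0, M2 inverted output, M4 stuck-at-0, M4 inverted output, M5 stuck-at-1, M5 inverted output, M6 stuck-at-1, M6 inverted output} — 10 in all.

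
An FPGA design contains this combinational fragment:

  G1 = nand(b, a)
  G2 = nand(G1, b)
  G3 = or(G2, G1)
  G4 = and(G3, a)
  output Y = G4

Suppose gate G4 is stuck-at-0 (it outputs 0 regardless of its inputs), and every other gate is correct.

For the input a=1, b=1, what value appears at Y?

Propagate with G4 forced: G1=0, G2=1, G3=1, G4=0 [stuck-at-0].
So Y = 0. (Without the fault it would be 1.)

0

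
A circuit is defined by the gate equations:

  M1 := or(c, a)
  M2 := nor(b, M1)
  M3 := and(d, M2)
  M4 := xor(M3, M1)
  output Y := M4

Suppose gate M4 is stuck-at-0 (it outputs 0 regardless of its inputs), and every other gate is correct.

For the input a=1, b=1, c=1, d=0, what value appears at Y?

0

Propagate with M4 forced: M1=1, M2=0, M3=0, M4=0 [stuck-at-0].
So Y = 0. (Without the fault it would be 1.)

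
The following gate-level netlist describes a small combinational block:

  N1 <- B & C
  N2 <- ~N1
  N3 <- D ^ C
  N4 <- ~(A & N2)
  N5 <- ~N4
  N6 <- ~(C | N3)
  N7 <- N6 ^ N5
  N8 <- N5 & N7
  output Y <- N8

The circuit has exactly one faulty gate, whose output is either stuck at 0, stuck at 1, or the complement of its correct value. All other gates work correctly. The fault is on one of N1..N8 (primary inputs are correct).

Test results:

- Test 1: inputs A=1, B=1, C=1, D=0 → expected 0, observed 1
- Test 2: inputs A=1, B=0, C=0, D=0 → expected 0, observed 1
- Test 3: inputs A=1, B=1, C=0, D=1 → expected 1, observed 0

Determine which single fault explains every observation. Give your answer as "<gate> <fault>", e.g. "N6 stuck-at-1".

N8 inverted output

Fault-free values for test 1 (A=1, B=1, C=1, D=0): N1=1, N2=0, N3=1, N4=1, N5=0, N6=0, N7=0, N8=0, giving Y=0. Observed 1.
Test 1: faults giving observed 1 are {N1 stuck-at-0, N1 inverted output, N2 stuck-at-1, N2 inverted output, N4 stuck-at-0, N4 inverted output, N5 stuck-at-1, N5 inverted output, N8 stuck-at-1, N8 inverted output}.
Test 2 (A=1, B=0, C=0, D=0): fault-free N1=0, N2=1, N3=0, N4=0, N5=1, N6=1, N7=0, N8=0 → 0; observed 1. Eliminates N1 stuck-at-0, N1 inverted output, N2 stuck-at-1, N2 inverted output, N4 stuck-at-0, N4 inverted output, N5 stuck-at-1, N5 inverted output.
Test 3 (A=1, B=1, C=0, D=1): fault-free N1=0, N2=1, N3=1, N4=0, N5=1, N6=0, N7=1, N8=1 → 1; observed 0. Eliminates N8 stuck-at-1.
Only N8 inverted output is consistent with every test.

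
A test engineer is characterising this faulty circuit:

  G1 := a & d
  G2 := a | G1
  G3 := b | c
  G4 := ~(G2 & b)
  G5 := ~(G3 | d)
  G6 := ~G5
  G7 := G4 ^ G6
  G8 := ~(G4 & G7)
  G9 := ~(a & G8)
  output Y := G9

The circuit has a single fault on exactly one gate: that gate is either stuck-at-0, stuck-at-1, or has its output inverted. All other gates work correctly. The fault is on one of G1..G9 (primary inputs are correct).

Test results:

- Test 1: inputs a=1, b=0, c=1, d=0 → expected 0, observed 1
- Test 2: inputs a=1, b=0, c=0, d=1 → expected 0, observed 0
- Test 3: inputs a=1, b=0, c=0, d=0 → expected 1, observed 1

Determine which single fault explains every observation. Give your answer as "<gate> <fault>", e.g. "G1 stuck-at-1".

G3 stuck-at-0

Fault-free values for test 1 (a=1, b=0, c=1, d=0): G1=0, G2=1, G3=1, G4=1, G5=0, G6=1, G7=0, G8=1, G9=0, giving Y=0. Observed 1.
Test 1: faults giving observed 1 are {G3 stuck-at-0, G3 inverted output, G5 stuck-at-1, G5 inverted output, G6 stuck-at-0, G6 inverted output, G7 stuck-at-1, G7 inverted output, G8 stuck-at-0, G8 inverted output, G9 stuck-at-1, G9 inverted output}.
Test 2 (a=1, b=0, c=0, d=1): fault-free G1=1, G2=1, G3=0, G4=1, G5=0, G6=1, G7=0, G8=1, G9=0 → 0; observed 0. Eliminates G5 stuck-at-1, G5 inverted output, G6 stuck-at-0, G6 inverted output, G7 stuck-at-1, G7 inverted output, G8 stuck-at-0, G8 inverted output, G9 stuck-at-1, G9 inverted output.
Test 3 (a=1, b=0, c=0, d=0): fault-free G1=0, G2=1, G3=0, G4=1, G5=1, G6=0, G7=1, G8=0, G9=1 → 1; observed 1. Eliminates G3 inverted output.
Only G3 stuck-at-0 is consistent with every test.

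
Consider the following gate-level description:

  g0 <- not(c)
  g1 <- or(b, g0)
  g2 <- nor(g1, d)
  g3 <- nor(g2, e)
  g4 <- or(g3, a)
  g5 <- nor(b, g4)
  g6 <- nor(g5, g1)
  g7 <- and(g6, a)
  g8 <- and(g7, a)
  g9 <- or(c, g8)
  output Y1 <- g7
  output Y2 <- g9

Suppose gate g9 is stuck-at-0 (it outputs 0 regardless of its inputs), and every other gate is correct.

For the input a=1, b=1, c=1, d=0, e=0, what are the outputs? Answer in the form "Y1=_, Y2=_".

Propagate with g9 forced: g0=0, g1=1, g2=0, g3=1, g4=1, g5=0, g6=0, g7=0, g8=0, g9=0 [stuck-at-0].
So the outputs are Y1=0, Y2=0. (Without the fault they would be Y1=0, Y2=1.)

Y1=0, Y2=0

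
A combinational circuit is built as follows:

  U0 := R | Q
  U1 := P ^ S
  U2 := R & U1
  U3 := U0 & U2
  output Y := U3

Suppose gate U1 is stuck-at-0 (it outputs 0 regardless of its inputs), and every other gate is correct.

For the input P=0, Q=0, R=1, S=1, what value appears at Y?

0

Propagate with U1 forced: U0=1, U1=0 [stuck-at-0], U2=0, U3=0.
So Y = 0. (Without the fault it would be 1.)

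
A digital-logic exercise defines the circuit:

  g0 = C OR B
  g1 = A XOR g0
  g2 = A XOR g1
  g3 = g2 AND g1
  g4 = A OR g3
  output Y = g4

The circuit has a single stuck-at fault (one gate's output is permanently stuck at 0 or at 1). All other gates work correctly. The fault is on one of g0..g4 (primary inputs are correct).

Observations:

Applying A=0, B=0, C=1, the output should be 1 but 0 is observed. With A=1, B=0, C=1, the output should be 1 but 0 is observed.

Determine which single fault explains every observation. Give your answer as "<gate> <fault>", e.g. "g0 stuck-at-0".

Fault-free values for test 1 (A=0, B=0, C=1): g0=1, g1=1, g2=1, g3=1, g4=1, giving Y=1. Observed 0.
Test 1: faults giving observed 0 are {g0 stuck-at-0, g1 stuck-at-0, g2 stuck-at-0, g3 stuck-at-0, g4 stuck-at-0}.
Test 2 (A=1, B=0, C=1): fault-free g0=1, g1=0, g2=1, g3=0, g4=1 → 1; observed 0. Eliminates g0 stuck-at-0, g1 stuck-at-0, g2 stuck-at-0, g3 stuck-at-0.
Only g4 stuck-at-0 is consistent with every test.

g4 stuck-at-0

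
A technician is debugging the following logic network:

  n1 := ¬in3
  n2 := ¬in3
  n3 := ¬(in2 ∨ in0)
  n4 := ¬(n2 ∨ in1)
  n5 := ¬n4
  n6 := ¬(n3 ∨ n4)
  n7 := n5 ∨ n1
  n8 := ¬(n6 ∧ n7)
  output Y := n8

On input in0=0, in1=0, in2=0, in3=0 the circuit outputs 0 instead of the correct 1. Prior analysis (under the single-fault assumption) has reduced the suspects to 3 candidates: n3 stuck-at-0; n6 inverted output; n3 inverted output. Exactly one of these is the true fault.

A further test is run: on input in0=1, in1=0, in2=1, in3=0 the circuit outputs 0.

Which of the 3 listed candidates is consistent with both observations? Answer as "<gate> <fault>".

n3 stuck-at-0

Evaluate each candidate on input in0=1, in1=0, in2=1, in3=0:
  n3 stuck-at-0: n1=1, n2=1, n3=0 [stuck-at-0], n4=0, n5=1, n6=1, n7=1, n8=0 → 0 — matches
  n6 inverted output: n1=1, n2=1, n3=0, n4=0, n5=1, n6=0 [inverted output], n7=1, n8=1 → 1 — eliminated
  n3 inverted output: n1=1, n2=1, n3=1 [inverted output], n4=0, n5=1, n6=0, n7=1, n8=1 → 1 — eliminated
Only n3 stuck-at-0 reproduces the observed 0.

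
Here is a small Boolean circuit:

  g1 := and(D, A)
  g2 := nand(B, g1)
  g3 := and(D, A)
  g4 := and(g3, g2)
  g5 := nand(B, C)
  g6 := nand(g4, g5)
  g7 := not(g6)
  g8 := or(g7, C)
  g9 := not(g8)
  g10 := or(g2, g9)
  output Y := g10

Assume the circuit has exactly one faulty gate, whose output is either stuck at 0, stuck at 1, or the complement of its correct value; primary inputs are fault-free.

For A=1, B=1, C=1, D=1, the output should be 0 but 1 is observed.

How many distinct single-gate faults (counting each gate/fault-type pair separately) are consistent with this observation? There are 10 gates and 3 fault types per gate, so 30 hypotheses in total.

Fault-free: g1=1, g2=0, g3=1, g4=0, g5=0, g6=1, g7=0, g8=1, g9=0, g10=0 → 0. Observed 1.
  g1: stuck-at-0, inverted output ✓; others ✗
  g2: stuck-at-1, inverted output ✓; others ✗
  g3: none of the 3 fault types match ✗
  g4: none of the 3 fault types match ✗
  g5: none of the 3 fault types match ✗
  g6: none of the 3 fault types match ✗
  g7: none of the 3 fault types match ✗
  g8: stuck-at-0, inverted output ✓; others ✗
  g9: stuck-at-1, inverted output ✓; others ✗
  g10: stuck-at-1, inverted output ✓; others ✗
Consistent faults: {g1 stuck-at-0, g1 inverted output, g2 stuck-at-1, g2 inverted output, g8 stuck-at-0, g8 inverted output, g9 stuck-at-1, g9 inverted output, g10 stuck-at-1, g10 inverted output} — 10 in all.

10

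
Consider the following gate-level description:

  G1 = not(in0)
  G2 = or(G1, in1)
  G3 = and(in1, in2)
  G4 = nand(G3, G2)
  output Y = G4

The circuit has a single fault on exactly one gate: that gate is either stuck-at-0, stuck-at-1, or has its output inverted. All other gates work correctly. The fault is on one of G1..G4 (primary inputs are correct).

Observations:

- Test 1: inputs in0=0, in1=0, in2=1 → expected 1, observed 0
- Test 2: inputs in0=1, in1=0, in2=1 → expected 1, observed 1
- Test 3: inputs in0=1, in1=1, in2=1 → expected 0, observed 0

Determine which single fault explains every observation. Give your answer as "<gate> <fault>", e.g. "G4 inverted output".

G3 stuck-at-1

Fault-free values for test 1 (in0=0, in1=0, in2=1): G1=1, G2=1, G3=0, G4=1, giving Y=1. Observed 0.
Test 1: faults giving observed 0 are {G3 stuck-at-1, G3 inverted output, G4 stuck-at-0, G4 inverted output}.
Test 2 (in0=1, in1=0, in2=1): fault-free G1=0, G2=0, G3=0, G4=1 → 1; observed 1. Eliminates G4 stuck-at-0, G4 inverted output.
Test 3 (in0=1, in1=1, in2=1): fault-free G1=0, G2=1, G3=1, G4=0 → 0; observed 0. Eliminates G3 inverted output.
Only G3 stuck-at-1 is consistent with every test.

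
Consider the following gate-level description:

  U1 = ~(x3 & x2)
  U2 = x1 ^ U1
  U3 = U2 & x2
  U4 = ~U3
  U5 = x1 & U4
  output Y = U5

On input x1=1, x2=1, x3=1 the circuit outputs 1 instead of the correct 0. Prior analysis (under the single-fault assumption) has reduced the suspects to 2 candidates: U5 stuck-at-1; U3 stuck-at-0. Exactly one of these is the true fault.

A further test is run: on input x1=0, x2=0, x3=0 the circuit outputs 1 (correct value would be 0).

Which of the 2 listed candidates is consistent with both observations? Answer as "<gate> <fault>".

Evaluate each candidate on input x1=0, x2=0, x3=0:
  U5 stuck-at-1: U1=1, U2=1, U3=0, U4=1, U5=1 [stuck-at-1] → 1 — matches
  U3 stuck-at-0: U1=1, U2=1, U3=0 [stuck-at-0], U4=1, U5=0 → 0 — eliminated
Only U5 stuck-at-1 reproduces the observed 1.

U5 stuck-at-1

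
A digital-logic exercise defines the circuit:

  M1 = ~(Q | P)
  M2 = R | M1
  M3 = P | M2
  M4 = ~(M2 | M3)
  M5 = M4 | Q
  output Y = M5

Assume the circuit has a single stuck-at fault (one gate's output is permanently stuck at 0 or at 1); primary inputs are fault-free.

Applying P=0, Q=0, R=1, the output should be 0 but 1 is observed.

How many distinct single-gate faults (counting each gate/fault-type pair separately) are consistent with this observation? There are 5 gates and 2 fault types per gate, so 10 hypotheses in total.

3

Fault-free: M1=1, M2=1, M3=1, M4=0, M5=0 → 0. Observed 1.
  M1 stuck-at-0: output 0 ✗
  M1 stuck-at-1: output 0 ✗
  M2 stuck-at-0: output 1 ✓
  M2 stuck-at-1: output 0 ✗
  M3 stuck-at-0: output 0 ✗
  M3 stuck-at-1: output 0 ✗
  M4 stuck-at-0: output 0 ✗
  M4 stuck-at-1: output 1 ✓
  M5 stuck-at-0: output 0 ✗
  M5 stuck-at-1: output 1 ✓
Consistent faults: {M2 stuck-at-0, M4 stuck-at-1, M5 stuck-at-1} — 3 in all.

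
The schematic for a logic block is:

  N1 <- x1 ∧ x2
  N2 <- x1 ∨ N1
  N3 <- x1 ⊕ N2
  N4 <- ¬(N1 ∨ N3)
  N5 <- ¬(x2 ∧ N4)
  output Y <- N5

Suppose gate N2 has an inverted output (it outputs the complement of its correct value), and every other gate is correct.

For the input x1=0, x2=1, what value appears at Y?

Propagate with N2 forced: N1=0, N2=1 [inverted output], N3=1, N4=0, N5=1.
So Y = 1. (Without the fault it would be 0.)

1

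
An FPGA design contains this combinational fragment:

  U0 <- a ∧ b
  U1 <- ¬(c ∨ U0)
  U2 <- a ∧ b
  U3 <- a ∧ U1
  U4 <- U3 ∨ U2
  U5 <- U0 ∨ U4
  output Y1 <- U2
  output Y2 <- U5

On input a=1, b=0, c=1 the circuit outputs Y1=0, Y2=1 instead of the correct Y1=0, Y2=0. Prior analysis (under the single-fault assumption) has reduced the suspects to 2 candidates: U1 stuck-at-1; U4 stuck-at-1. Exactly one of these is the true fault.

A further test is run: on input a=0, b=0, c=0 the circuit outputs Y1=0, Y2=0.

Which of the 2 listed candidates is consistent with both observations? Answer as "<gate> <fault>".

Evaluate each candidate on input a=0, b=0, c=0:
  U1 stuck-at-1: U0=0, U1=1 [stuck-at-1], U2=0, U3=0, U4=0, U5=0 → Y1=0, Y2=0 — matches
  U4 stuck-at-1: U0=0, U1=1, U2=0, U3=0, U4=1 [stuck-at-1], U5=1 → Y1=0, Y2=1 — eliminated
Only U1 stuck-at-1 reproduces the observed Y1=0, Y2=0.

U1 stuck-at-1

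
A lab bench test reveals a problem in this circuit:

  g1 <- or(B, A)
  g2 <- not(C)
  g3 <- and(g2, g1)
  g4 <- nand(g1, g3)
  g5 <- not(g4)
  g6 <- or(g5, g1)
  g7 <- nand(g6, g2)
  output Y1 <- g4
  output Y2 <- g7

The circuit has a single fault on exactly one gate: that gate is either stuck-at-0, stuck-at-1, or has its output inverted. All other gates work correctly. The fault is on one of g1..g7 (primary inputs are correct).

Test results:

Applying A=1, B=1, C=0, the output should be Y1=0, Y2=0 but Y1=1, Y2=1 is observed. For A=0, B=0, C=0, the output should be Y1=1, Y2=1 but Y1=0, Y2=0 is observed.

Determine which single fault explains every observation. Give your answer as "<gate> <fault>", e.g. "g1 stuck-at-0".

g1 inverted output

Fault-free values for test 1 (A=1, B=1, C=0): g1=1, g2=1, g3=1, g4=0, g5=1, g6=1, g7=0, giving Y1=0, Y2=0. Observed Y1=1, Y2=1.
Test 1: faults giving observed Y1=1, Y2=1 are {g1 stuck-at-0, g1 inverted output, g2 stuck-at-0, g2 inverted output}.
Test 2 (A=0, B=0, C=0): fault-free g1=0, g2=1, g3=0, g4=1, g5=0, g6=0, g7=1 → Y1=1, Y2=1; observed Y1=0, Y2=0. Eliminates g1 stuck-at-0, g2 stuck-at-0, g2 inverted output.
Only g1 inverted output is consistent with every test.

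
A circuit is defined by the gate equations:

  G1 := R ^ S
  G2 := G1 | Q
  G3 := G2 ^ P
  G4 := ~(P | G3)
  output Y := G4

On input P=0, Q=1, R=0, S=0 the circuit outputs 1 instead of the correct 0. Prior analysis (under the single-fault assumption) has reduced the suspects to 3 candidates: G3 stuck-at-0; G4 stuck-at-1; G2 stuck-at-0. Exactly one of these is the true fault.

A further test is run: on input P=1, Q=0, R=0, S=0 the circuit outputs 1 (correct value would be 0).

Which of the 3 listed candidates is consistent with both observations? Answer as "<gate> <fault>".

G4 stuck-at-1

Evaluate each candidate on input P=1, Q=0, R=0, S=0:
  G3 stuck-at-0: G1=0, G2=0, G3=0 [stuck-at-0], G4=0 → 0 — eliminated
  G4 stuck-at-1: G1=0, G2=0, G3=1, G4=1 [stuck-at-1] → 1 — matches
  G2 stuck-at-0: G1=0, G2=0 [stuck-at-0], G3=1, G4=0 → 0 — eliminated
Only G4 stuck-at-1 reproduces the observed 1.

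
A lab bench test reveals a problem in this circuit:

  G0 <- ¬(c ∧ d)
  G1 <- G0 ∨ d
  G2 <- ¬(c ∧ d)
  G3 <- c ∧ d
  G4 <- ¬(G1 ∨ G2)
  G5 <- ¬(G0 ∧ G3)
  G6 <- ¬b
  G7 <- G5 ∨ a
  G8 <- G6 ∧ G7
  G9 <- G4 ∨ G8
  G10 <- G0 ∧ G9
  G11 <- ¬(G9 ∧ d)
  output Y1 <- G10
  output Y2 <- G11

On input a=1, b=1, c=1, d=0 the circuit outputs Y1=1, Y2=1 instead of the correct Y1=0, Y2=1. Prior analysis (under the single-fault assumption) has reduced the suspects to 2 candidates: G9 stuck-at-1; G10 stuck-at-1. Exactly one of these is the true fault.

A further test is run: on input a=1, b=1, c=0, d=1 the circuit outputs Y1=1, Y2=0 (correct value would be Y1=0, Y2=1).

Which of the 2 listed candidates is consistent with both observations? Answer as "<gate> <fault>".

G9 stuck-at-1

Evaluate each candidate on input a=1, b=1, c=0, d=1:
  G9 stuck-at-1: G0=1, G1=1, G2=1, G3=0, G4=0, G5=1, G6=0, G7=1, G8=0, G9=1 [stuck-at-1], G10=1, G11=0 → Y1=1, Y2=0 — matches
  G10 stuck-at-1: G0=1, G1=1, G2=1, G3=0, G4=0, G5=1, G6=0, G7=1, G8=0, G9=0, G10=1 [stuck-at-1], G11=1 → Y1=1, Y2=1 — eliminated
Only G9 stuck-at-1 reproduces the observed Y1=1, Y2=0.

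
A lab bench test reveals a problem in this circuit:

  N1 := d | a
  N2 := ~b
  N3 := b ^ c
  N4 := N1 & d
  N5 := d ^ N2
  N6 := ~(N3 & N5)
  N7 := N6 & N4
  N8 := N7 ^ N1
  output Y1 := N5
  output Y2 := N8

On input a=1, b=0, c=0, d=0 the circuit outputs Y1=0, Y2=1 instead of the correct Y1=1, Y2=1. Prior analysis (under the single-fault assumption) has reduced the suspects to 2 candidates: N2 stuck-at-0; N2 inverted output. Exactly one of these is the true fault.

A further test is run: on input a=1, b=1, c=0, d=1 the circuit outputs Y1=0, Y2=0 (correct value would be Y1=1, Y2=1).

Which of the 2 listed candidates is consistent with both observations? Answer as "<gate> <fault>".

N2 inverted output

Evaluate each candidate on input a=1, b=1, c=0, d=1:
  N2 stuck-at-0: N1=1, N2=0 [stuck-at-0], N3=1, N4=1, N5=1, N6=0, N7=0, N8=1 → Y1=1, Y2=1 — eliminated
  N2 inverted output: N1=1, N2=1 [inverted output], N3=1, N4=1, N5=0, N6=1, N7=1, N8=0 → Y1=0, Y2=0 — matches
Only N2 inverted output reproduces the observed Y1=0, Y2=0.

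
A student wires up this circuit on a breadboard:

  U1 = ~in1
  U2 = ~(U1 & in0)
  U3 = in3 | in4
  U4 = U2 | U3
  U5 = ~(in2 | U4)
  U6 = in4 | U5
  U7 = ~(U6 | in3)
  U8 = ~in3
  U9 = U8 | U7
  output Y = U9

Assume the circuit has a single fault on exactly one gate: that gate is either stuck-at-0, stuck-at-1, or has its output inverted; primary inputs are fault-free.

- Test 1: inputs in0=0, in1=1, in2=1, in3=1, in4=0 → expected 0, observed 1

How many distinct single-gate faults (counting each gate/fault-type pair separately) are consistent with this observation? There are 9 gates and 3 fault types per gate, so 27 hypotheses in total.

Fault-free: U1=0, U2=1, U3=1, U4=1, U5=0, U6=0, U7=0, U8=0, U9=0 → 0. Observed 1.
  U1: none of the 3 fault types match ✗
  U2: none of the 3 fault types match ✗
  U3: none of the 3 fault types match ✗
  U4: none of the 3 fault types match ✗
  U5: none of the 3 fault types match ✗
  U6: none of the 3 fault types match ✗
  U7: stuck-at-1, inverted output ✓; others ✗
  U8: stuck-at-1, inverted output ✓; others ✗
  U9: stuck-at-1, inverted output ✓; others ✗
Consistent faults: {U7 stuck-at-1, U7 inverted output, U8 stuck-at-1, U8 inverted output, U9 stuck-at-1, U9 inverted output} — 6 in all.

6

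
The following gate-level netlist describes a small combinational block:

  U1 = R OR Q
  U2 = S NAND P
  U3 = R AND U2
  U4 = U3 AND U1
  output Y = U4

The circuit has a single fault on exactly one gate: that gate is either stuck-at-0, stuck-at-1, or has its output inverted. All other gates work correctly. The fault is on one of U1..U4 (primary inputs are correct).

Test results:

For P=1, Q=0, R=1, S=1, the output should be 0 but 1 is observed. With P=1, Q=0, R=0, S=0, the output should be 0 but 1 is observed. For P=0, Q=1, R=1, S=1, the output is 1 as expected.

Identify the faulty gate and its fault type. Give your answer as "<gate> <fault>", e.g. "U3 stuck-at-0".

U4 stuck-at-1

Fault-free values for test 1 (P=1, Q=0, R=1, S=1): U1=1, U2=0, U3=0, U4=0, giving Y=0. Observed 1.
Test 1: faults giving observed 1 are {U2 stuck-at-1, U2 inverted output, U3 stuck-at-1, U3 inverted output, U4 stuck-at-1, U4 inverted output}.
Test 2 (P=1, Q=0, R=0, S=0): fault-free U1=0, U2=1, U3=0, U4=0 → 0; observed 1. Eliminates U2 stuck-at-1, U2 inverted output, U3 stuck-at-1, U3 inverted output.
Test 3 (P=0, Q=1, R=1, S=1): fault-free U1=1, U2=1, U3=1, U4=1 → 1; observed 1. Eliminates U4 inverted output.
Only U4 stuck-at-1 is consistent with every test.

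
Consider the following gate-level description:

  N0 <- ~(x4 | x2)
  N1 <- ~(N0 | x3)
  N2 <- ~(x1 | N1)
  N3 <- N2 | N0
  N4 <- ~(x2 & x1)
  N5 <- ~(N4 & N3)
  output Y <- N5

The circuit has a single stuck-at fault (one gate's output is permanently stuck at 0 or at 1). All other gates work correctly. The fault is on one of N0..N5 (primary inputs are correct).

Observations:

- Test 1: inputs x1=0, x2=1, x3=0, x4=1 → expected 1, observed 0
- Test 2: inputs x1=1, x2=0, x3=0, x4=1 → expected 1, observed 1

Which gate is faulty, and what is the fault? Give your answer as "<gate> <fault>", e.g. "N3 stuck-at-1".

N1 stuck-at-0

Fault-free values for test 1 (x1=0, x2=1, x3=0, x4=1): N0=0, N1=1, N2=0, N3=0, N4=1, N5=1, giving Y=1. Observed 0.
Test 1: faults giving observed 0 are {N0 stuck-at-1, N1 stuck-at-0, N2 stuck-at-1, N3 stuck-at-1, N5 stuck-at-0}.
Test 2 (x1=1, x2=0, x3=0, x4=1): fault-free N0=0, N1=1, N2=0, N3=0, N4=1, N5=1 → 1; observed 1. Eliminates N0 stuck-at-1, N2 stuck-at-1, N3 stuck-at-1, N5 stuck-at-0.
Only N1 stuck-at-0 is consistent with every test.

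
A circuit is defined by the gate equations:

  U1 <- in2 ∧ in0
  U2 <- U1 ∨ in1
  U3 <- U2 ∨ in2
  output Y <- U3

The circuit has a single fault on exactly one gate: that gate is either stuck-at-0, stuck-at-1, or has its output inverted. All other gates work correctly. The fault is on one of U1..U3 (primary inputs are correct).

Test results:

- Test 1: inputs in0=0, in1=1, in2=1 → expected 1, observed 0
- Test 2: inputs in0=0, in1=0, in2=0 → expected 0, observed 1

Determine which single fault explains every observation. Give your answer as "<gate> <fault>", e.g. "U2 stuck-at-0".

U3 inverted output

Fault-free values for test 1 (in0=0, in1=1, in2=1): U1=0, U2=1, U3=1, giving Y=1. Observed 0.
Test 1: faults giving observed 0 are {U3 stuck-at-0, U3 inverted output}.
Test 2 (in0=0, in1=0, in2=0): fault-free U1=0, U2=0, U3=0 → 0; observed 1. Eliminates U3 stuck-at-0.
Only U3 inverted output is consistent with every test.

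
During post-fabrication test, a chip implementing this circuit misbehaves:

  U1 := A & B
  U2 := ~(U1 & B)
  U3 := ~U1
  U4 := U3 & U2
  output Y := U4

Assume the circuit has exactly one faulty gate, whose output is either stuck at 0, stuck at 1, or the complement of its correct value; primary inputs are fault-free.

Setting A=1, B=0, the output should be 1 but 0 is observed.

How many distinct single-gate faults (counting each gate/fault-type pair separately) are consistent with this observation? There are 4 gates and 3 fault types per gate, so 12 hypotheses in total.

8

Fault-free: U1=0, U2=1, U3=1, U4=1 → 1. Observed 0.
  U1 stuck-at-0: output 1 ✗
  U1 stuck-at-1: output 0 ✓
  U1 inverted output: output 0 ✓
  U2 stuck-at-0: output 0 ✓
  U2 stuck-at-1: output 1 ✗
  U2 inverted output: output 0 ✓
  U3 stuck-at-0: output 0 ✓
  U3 stuck-at-1: output 1 ✗
  U3 inverted output: output 0 ✓
  U4 stuck-at-0: output 0 ✓
  U4 stuck-at-1: output 1 ✗
  U4 inverted output: output 0 ✓
Consistent faults: {U1 stuck-at-1, U1 inverted output, U2 stuck-at-0, U2 inverted output, U3 stuck-at-0, U3 inverted output, U4 stuck-at-0, U4 inverted output} — 8 in all.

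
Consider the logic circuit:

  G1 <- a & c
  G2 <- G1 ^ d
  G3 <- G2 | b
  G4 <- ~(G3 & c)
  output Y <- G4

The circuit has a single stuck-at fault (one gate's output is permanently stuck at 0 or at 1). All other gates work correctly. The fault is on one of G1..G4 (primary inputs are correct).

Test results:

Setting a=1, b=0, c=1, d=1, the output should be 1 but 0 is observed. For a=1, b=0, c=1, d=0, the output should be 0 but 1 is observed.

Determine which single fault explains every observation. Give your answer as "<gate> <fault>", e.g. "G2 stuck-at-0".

Fault-free values for test 1 (a=1, b=0, c=1, d=1): G1=1, G2=0, G3=0, G4=1, giving Y=1. Observed 0.
Test 1: faults giving observed 0 are {G1 stuck-at-0, G2 stuck-at-1, G3 stuck-at-1, G4 stuck-at-0}.
Test 2 (a=1, b=0, c=1, d=0): fault-free G1=1, G2=1, G3=1, G4=0 → 0; observed 1. Eliminates G2 stuck-at-1, G3 stuck-at-1, G4 stuck-at-0.
Only G1 stuck-at-0 is consistent with every test.

G1 stuck-at-0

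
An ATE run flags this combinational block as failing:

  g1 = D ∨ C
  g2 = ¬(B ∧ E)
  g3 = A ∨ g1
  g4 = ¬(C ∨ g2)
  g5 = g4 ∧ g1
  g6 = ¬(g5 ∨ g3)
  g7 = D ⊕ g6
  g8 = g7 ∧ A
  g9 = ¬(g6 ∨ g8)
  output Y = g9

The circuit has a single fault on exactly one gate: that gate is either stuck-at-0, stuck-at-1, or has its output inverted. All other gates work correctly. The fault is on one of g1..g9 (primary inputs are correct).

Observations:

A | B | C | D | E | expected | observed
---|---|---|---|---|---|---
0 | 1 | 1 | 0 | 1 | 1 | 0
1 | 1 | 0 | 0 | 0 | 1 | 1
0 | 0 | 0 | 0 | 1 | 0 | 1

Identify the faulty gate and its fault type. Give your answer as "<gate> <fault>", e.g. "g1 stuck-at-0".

Fault-free values for test 1 (A=0, B=1, C=1, D=0, E=1): g1=1, g2=0, g3=1, g4=0, g5=0, g6=0, g7=0, g8=0, g9=1, giving Y=1. Observed 0.
Test 1: faults giving observed 0 are {g1 stuck-at-0, g1 inverted output, g3 stuck-at-0, g3 inverted output, g6 stuck-at-1, g6 inverted output, g8 stuck-at-1, g8 inverted output, g9 stuck-at-0, g9 inverted output}.
Test 2 (A=1, B=1, C=0, D=0, E=0): fault-free g1=0, g2=1, g3=1, g4=0, g5=0, g6=0, g7=0, g8=0, g9=1 → 1; observed 1. Eliminates g3 stuck-at-0, g3 inverted output, g6 stuck-at-1, g6 inverted output, g8 stuck-at-1, g8 inverted output, g9 stuck-at-0, g9 inverted output.
Test 3 (A=0, B=0, C=0, D=0, E=1): fault-free g1=0, g2=1, g3=0, g4=0, g5=0, g6=1, g7=1, g8=0, g9=0 → 0; observed 1. Eliminates g1 stuck-at-0.
Only g1 inverted output is consistent with every test.

g1 inverted output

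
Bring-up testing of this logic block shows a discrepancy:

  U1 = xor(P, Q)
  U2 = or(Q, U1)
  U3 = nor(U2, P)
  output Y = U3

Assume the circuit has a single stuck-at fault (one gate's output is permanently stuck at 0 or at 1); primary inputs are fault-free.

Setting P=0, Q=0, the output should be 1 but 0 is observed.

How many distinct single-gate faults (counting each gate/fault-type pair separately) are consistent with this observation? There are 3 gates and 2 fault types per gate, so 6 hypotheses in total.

3

Fault-free: U1=0, U2=0, U3=1 → 1. Observed 0.
  U1 stuck-at-0: output 1 ✗
  U1 stuck-at-1: output 0 ✓
  U2 stuck-at-0: output 1 ✗
  U2 stuck-at-1: output 0 ✓
  U3 stuck-at-0: output 0 ✓
  U3 stuck-at-1: output 1 ✗
Consistent faults: {U1 stuck-at-1, U2 stuck-at-1, U3 stuck-at-0} — 3 in all.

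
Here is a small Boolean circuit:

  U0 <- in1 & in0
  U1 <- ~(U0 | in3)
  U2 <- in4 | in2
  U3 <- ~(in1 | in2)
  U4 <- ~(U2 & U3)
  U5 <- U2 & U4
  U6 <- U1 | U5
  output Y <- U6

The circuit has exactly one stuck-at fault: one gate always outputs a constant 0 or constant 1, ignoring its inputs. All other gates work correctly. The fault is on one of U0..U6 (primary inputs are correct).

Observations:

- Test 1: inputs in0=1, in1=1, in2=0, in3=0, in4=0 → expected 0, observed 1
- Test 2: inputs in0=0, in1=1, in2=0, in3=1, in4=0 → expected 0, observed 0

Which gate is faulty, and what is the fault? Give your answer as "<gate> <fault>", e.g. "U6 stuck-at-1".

U0 stuck-at-0

Fault-free values for test 1 (in0=1, in1=1, in2=0, in3=0, in4=0): U0=1, U1=0, U2=0, U3=0, U4=1, U5=0, U6=0, giving Y=0. Observed 1.
Test 1: faults giving observed 1 are {U0 stuck-at-0, U1 stuck-at-1, U2 stuck-at-1, U5 stuck-at-1, U6 stuck-at-1}.
Test 2 (in0=0, in1=1, in2=0, in3=1, in4=0): fault-free U0=0, U1=0, U2=0, U3=0, U4=1, U5=0, U6=0 → 0; observed 0. Eliminates U1 stuck-at-1, U2 stuck-at-1, U5 stuck-at-1, U6 stuck-at-1.
Only U0 stuck-at-0 is consistent with every test.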